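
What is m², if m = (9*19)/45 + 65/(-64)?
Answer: 793881/102400 ≈ 7.7527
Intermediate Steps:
m = 891/320 (m = 171*(1/45) + 65*(-1/64) = 19/5 - 65/64 = 891/320 ≈ 2.7844)
m² = (891/320)² = 793881/102400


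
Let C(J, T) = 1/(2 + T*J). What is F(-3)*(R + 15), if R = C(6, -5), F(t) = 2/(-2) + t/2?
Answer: -2095/56 ≈ -37.411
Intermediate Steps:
C(J, T) = 1/(2 + J*T)
F(t) = -1 + t/2 (F(t) = 2*(-½) + t*(½) = -1 + t/2)
R = -1/28 (R = 1/(2 + 6*(-5)) = 1/(2 - 30) = 1/(-28) = -1/28 ≈ -0.035714)
F(-3)*(R + 15) = (-1 + (½)*(-3))*(-1/28 + 15) = (-1 - 3/2)*(419/28) = -5/2*419/28 = -2095/56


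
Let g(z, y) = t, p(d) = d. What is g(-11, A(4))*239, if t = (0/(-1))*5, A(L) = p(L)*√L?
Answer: 0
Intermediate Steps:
A(L) = L^(3/2) (A(L) = L*√L = L^(3/2))
t = 0 (t = (0*(-1))*5 = 0*5 = 0)
g(z, y) = 0
g(-11, A(4))*239 = 0*239 = 0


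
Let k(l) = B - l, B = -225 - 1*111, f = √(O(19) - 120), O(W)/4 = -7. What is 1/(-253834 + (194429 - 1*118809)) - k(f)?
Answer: 59879903/178214 + 2*I*√37 ≈ 336.0 + 12.166*I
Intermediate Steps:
O(W) = -28 (O(W) = 4*(-7) = -28)
f = 2*I*√37 (f = √(-28 - 120) = √(-148) = 2*I*√37 ≈ 12.166*I)
B = -336 (B = -225 - 111 = -336)
k(l) = -336 - l
1/(-253834 + (194429 - 1*118809)) - k(f) = 1/(-253834 + (194429 - 1*118809)) - (-336 - 2*I*√37) = 1/(-253834 + (194429 - 118809)) - (-336 - 2*I*√37) = 1/(-253834 + 75620) + (336 + 2*I*√37) = 1/(-178214) + (336 + 2*I*√37) = -1/178214 + (336 + 2*I*√37) = 59879903/178214 + 2*I*√37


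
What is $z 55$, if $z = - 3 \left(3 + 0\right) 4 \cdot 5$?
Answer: $-9900$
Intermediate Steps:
$z = -180$ ($z = - 3 \cdot 3 \cdot 4 \cdot 5 = - 9 \cdot 4 \cdot 5 = - 36 \cdot 5 = \left(-1\right) 180 = -180$)
$z 55 = \left(-180\right) 55 = -9900$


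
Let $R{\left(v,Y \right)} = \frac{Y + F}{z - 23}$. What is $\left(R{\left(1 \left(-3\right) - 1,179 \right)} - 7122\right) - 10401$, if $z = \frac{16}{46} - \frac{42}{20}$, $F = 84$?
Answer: $- \frac{99818929}{5693} \approx -17534.0$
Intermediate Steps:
$z = - \frac{403}{230}$ ($z = 16 \cdot \frac{1}{46} - \frac{21}{10} = \frac{8}{23} - \frac{21}{10} = - \frac{403}{230} \approx -1.7522$)
$R{\left(v,Y \right)} = - \frac{19320}{5693} - \frac{230 Y}{5693}$ ($R{\left(v,Y \right)} = \frac{Y + 84}{- \frac{403}{230} - 23} = \frac{84 + Y}{- \frac{5693}{230}} = \left(84 + Y\right) \left(- \frac{230}{5693}\right) = - \frac{19320}{5693} - \frac{230 Y}{5693}$)
$\left(R{\left(1 \left(-3\right) - 1,179 \right)} - 7122\right) - 10401 = \left(\left(- \frac{19320}{5693} - \frac{41170}{5693}\right) - 7122\right) - 10401 = \left(- \frac{60490}{5693} - 7122\right) - 10401 = - \frac{40606036}{5693} - 10401 = - \frac{99818929}{5693}$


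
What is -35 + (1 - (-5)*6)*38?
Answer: 1143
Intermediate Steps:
-35 + (1 - (-5)*6)*38 = -35 + (1 - 1*(-30))*38 = -35 + (1 + 30)*38 = -35 + 31*38 = -35 + 1178 = 1143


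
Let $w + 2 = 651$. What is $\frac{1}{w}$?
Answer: $\frac{1}{649} \approx 0.0015408$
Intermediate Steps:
$w = 649$ ($w = -2 + 651 = 649$)
$\frac{1}{w} = \frac{1}{649}$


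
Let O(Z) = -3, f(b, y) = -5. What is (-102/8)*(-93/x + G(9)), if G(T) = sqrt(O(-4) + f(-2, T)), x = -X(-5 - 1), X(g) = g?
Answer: 1581/8 - 51*I*sqrt(2)/2 ≈ 197.63 - 36.062*I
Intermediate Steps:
x = 6 (x = -(-5 - 1) = -1*(-6) = 6)
G(T) = 2*I*sqrt(2) (G(T) = sqrt(-3 - 5) = sqrt(-8) = 2*I*sqrt(2))
(-102/8)*(-93/x + G(9)) = (-102/8)*(-93/6 + 2*I*sqrt(2)) = (-102*1/8)*(-93*1/6 + 2*I*sqrt(2)) = -51*(-31/2 + 2*I*sqrt(2))/4 = 1581/8 - 51*I*sqrt(2)/2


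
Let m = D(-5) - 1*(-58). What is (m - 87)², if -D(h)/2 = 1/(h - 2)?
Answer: 40401/49 ≈ 824.51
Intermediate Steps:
D(h) = -2/(-2 + h) (D(h) = -2/(h - 2) = -2/(-2 + h))
m = 408/7 (m = -2/(-2 - 5) - 1*(-58) = -2/(-7) + 58 = -2*(-⅐) + 58 = 2/7 + 58 = 408/7 ≈ 58.286)
(m - 87)² = (408/7 - 87)² = (-201/7)² = 40401/49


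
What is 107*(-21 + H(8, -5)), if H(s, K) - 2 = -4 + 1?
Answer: -2354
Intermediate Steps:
H(s, K) = -1 (H(s, K) = 2 + (-4 + 1) = 2 - 3 = -1)
107*(-21 + H(8, -5)) = 107*(-21 - 1) = 107*(-22) = -2354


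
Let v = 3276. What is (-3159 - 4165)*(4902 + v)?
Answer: -59895672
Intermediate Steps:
(-3159 - 4165)*(4902 + v) = (-3159 - 4165)*(4902 + 3276) = -7324*8178 = -59895672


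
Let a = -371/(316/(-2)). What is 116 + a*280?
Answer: 61104/79 ≈ 773.47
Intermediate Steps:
a = 371/158 (a = -371/(316*(-½)) = -371/(-158) = -371*(-1/158) = 371/158 ≈ 2.3481)
116 + a*280 = 116 + (371/158)*280 = 116 + 51940/79 = 61104/79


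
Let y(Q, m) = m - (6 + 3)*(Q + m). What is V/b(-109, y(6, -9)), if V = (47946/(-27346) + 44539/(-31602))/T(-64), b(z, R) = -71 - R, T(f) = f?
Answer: -1366576493/2461208255616 ≈ -0.00055525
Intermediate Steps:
y(Q, m) = -9*Q - 8*m (y(Q, m) = m - 9*(Q + m) = m - (9*Q + 9*m) = m + (-9*Q - 9*m) = -9*Q - 8*m)
V = 1366576493/27654025344 (V = (47946/(-27346) + 44539/(-31602))/(-64) = (47946*(-1/27346) + 44539*(-1/31602))*(-1/64) = (-23973/13673 - 44539/31602)*(-1/64) = -1366576493/432094146*(-1/64) = 1366576493/27654025344 ≈ 0.049417)
V/b(-109, y(6, -9)) = 1366576493/(27654025344*(-71 - (-9*6 - 8*(-9)))) = 1366576493/(27654025344*(-71 - (-54 + 72))) = 1366576493/(27654025344*(-71 - 1*18)) = 1366576493/(27654025344*(-71 - 18)) = (1366576493/27654025344)/(-89) = (1366576493/27654025344)*(-1/89) = -1366576493/2461208255616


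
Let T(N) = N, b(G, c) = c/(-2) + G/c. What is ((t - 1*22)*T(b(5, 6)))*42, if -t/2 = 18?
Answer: 5278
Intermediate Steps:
b(G, c) = -c/2 + G/c (b(G, c) = c*(-½) + G/c = -c/2 + G/c)
t = -36 (t = -2*18 = -36)
((t - 1*22)*T(b(5, 6)))*42 = ((-36 - 1*22)*(-½*6 + 5/6))*42 = ((-36 - 22)*(-3 + 5*(⅙)))*42 = -58*(-3 + ⅚)*42 = -58*(-13/6)*42 = (377/3)*42 = 5278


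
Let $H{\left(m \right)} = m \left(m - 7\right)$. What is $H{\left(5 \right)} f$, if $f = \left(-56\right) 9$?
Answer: $5040$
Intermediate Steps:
$H{\left(m \right)} = m \left(-7 + m\right)$
$f = -504$
$H{\left(5 \right)} f = 5 \left(-7 + 5\right) \left(-504\right) = 5 \left(-2\right) \left(-504\right) = \left(-10\right) \left(-504\right) = 5040$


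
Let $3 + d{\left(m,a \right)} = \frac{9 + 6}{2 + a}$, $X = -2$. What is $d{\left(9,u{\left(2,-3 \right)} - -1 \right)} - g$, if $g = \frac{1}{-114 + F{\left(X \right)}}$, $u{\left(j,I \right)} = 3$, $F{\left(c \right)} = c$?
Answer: $- \frac{57}{116} \approx -0.49138$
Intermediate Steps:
$g = - \frac{1}{116}$ ($g = \frac{1}{-114 - 2} = \frac{1}{-116} = - \frac{1}{116} \approx -0.0086207$)
$d{\left(m,a \right)} = -3 + \frac{15}{2 + a}$ ($d{\left(m,a \right)} = -3 + \frac{9 + 6}{2 + a} = -3 + \frac{15}{2 + a}$)
$d{\left(9,u{\left(2,-3 \right)} - -1 \right)} - g = \frac{3 \left(3 - \left(3 - -1\right)\right)}{2 + \left(3 - -1\right)} - - \frac{1}{116} = \frac{3 \left(3 - \left(3 + 1\right)\right)}{2 + \left(3 + 1\right)} + \frac{1}{116} = \frac{3 \left(3 - 4\right)}{2 + 4} + \frac{1}{116} = \frac{3 \left(3 - 4\right)}{6} + \frac{1}{116} = 3 \cdot \frac{1}{6} \left(-1\right) + \frac{1}{116} = - \frac{1}{2} + \frac{1}{116} = - \frac{57}{116}$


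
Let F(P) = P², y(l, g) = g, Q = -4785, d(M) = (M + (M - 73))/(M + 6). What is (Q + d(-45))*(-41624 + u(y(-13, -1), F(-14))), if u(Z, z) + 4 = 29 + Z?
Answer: 596646400/3 ≈ 1.9888e+8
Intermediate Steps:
d(M) = (-73 + 2*M)/(6 + M) (d(M) = (M + (-73 + M))/(6 + M) = (-73 + 2*M)/(6 + M))
u(Z, z) = 25 + Z (u(Z, z) = -4 + (29 + Z) = 25 + Z)
(Q + d(-45))*(-41624 + u(y(-13, -1), F(-14))) = (-4785 + (-73 + 2*(-45))/(6 - 45))*(-41624 + (25 - 1)) = (-4785 + (-73 - 90)/(-39))*(-41624 + 24) = (-4785 - 1/39*(-163))*(-41600) = (-4785 + 163/39)*(-41600) = -186452/39*(-41600) = 596646400/3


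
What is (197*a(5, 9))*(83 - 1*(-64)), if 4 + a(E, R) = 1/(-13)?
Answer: -1534827/13 ≈ -1.1806e+5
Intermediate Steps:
a(E, R) = -53/13 (a(E, R) = -4 + 1/(-13) = -4 - 1/13 = -53/13)
(197*a(5, 9))*(83 - 1*(-64)) = (197*(-53/13))*(83 - 1*(-64)) = -10441*(83 + 64)/13 = -10441/13*147 = -1534827/13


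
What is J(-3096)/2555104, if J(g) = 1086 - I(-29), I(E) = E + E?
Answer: 143/319388 ≈ 0.00044773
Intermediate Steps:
I(E) = 2*E
J(g) = 1144 (J(g) = 1086 - 2*(-29) = 1086 - 1*(-58) = 1086 + 58 = 1144)
J(-3096)/2555104 = 1144/2555104 = 1144*(1/2555104) = 143/319388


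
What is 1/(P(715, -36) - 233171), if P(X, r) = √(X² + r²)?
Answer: -233171/54368202720 - √512521/54368202720 ≈ -4.3019e-6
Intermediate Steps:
1/(P(715, -36) - 233171) = 1/(√(715² + (-36)²) - 233171) = 1/(√(511225 + 1296) - 233171) = 1/(√512521 - 233171) = 1/(-233171 + √512521)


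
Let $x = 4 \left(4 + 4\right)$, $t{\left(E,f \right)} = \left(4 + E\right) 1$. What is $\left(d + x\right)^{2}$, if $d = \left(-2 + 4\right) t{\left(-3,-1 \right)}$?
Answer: $1156$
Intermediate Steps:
$t{\left(E,f \right)} = 4 + E$
$d = 2$ ($d = \left(-2 + 4\right) \left(4 - 3\right) = 2 \cdot 1 = 2$)
$x = 32$ ($x = 4 \cdot 8 = 32$)
$\left(d + x\right)^{2} = \left(2 + 32\right)^{2} = 34^{2} = 1156$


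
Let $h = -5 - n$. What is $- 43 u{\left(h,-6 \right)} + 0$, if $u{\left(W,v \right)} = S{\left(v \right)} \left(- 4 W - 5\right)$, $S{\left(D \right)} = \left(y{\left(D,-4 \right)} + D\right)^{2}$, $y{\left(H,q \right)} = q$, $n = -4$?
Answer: $4300$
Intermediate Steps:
$h = -1$ ($h = -5 - -4 = -5 + 4 = -1$)
$S{\left(D \right)} = \left(-4 + D\right)^{2}$
$u{\left(W,v \right)} = \left(-4 + v\right)^{2} \left(-5 - 4 W\right)$ ($u{\left(W,v \right)} = \left(-4 + v\right)^{2} \left(- 4 W - 5\right) = \left(-4 + v\right)^{2} \left(-5 - 4 W\right)$)
$- 43 u{\left(h,-6 \right)} + 0 = - 43 \left(-4 - 6\right)^{2} \left(-5 - -4\right) + 0 = - 43 \left(-10\right)^{2} \left(-5 + 4\right) + 0 = - 43 \cdot 100 \left(-1\right) + 0 = \left(-43\right) \left(-100\right) + 0 = 4300 + 0 = 4300$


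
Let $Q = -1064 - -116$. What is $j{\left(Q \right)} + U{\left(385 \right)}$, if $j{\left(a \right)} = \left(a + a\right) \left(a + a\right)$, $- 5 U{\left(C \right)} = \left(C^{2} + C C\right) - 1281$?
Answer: $\frac{17678911}{5} \approx 3.5358 \cdot 10^{6}$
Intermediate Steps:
$U{\left(C \right)} = \frac{1281}{5} - \frac{2 C^{2}}{5}$ ($U{\left(C \right)} = - \frac{\left(C^{2} + C C\right) - 1281}{5} = - \frac{\left(C^{2} + C^{2}\right) - 1281}{5} = - \frac{2 C^{2} - 1281}{5} = - \frac{-1281 + 2 C^{2}}{5} = \frac{1281}{5} - \frac{2 C^{2}}{5}$)
$Q = -948$ ($Q = -1064 + 116 = -948$)
$j{\left(a \right)} = 4 a^{2}$ ($j{\left(a \right)} = 2 a 2 a = 4 a^{2}$)
$j{\left(Q \right)} + U{\left(385 \right)} = 4 \left(-948\right)^{2} + \left(\frac{1281}{5} - \frac{2 \cdot 385^{2}}{5}\right) = 4 \cdot 898704 + \left(\frac{1281}{5} - 59290\right) = 3594816 + \left(\frac{1281}{5} - 59290\right) = 3594816 - \frac{295169}{5} = \frac{17678911}{5}$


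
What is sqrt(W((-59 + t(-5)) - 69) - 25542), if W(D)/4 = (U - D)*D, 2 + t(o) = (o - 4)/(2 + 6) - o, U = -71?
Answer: 3*I*sqrt(94849)/4 ≈ 230.98*I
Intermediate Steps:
t(o) = -5/2 - 7*o/8 (t(o) = -2 + ((o - 4)/(2 + 6) - o) = -2 + ((-4 + o)/8 - o) = -2 + ((-4 + o)*(1/8) - o) = -2 + ((-1/2 + o/8) - o) = -2 + (-1/2 - 7*o/8) = -5/2 - 7*o/8)
W(D) = 4*D*(-71 - D) (W(D) = 4*((-71 - D)*D) = 4*(D*(-71 - D)) = 4*D*(-71 - D))
sqrt(W((-59 + t(-5)) - 69) - 25542) = sqrt(-4*((-59 + (-5/2 - 7/8*(-5))) - 69)*(71 + ((-59 + (-5/2 - 7/8*(-5))) - 69)) - 25542) = sqrt(-4*((-59 + (-5/2 + 35/8)) - 69)*(71 + ((-59 + (-5/2 + 35/8)) - 69)) - 25542) = sqrt(-4*((-59 + 15/8) - 69)*(71 + ((-59 + 15/8) - 69)) - 25542) = sqrt(-4*(-457/8 - 69)*(71 + (-457/8 - 69)) - 25542) = sqrt(-4*(-1009/8)*(71 - 1009/8) - 25542) = sqrt(-4*(-1009/8)*(-441/8) - 25542) = sqrt(-444969/16 - 25542) = sqrt(-853641/16) = 3*I*sqrt(94849)/4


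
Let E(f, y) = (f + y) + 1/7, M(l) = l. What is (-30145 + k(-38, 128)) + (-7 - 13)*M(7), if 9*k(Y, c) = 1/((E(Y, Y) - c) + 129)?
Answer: -142824067/4716 ≈ -30285.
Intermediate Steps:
E(f, y) = 1/7 + f + y (E(f, y) = (f + y) + 1/7 = 1/7 + f + y)
k(Y, c) = 1/(9*(904/7 - c + 2*Y)) (k(Y, c) = 1/(9*(((1/7 + Y + Y) - c) + 129)) = 1/(9*(((1/7 + 2*Y) - c) + 129)) = 1/(9*((1/7 - c + 2*Y) + 129)) = 1/(9*(904/7 - c + 2*Y)))
(-30145 + k(-38, 128)) + (-7 - 13)*M(7) = (-30145 + 7/(9*(904 - 7*128 + 14*(-38)))) + (-7 - 13)*7 = (-30145 + 7/(9*(904 - 896 - 532))) - 20*7 = (-30145 + (7/9)/(-524)) - 140 = (-30145 + (7/9)*(-1/524)) - 140 = (-30145 - 7/4716) - 140 = -142163827/4716 - 140 = -142824067/4716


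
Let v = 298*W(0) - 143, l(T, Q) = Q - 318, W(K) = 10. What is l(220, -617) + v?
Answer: 1902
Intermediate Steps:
l(T, Q) = -318 + Q
v = 2837 (v = 298*10 - 143 = 2980 - 143 = 2837)
l(220, -617) + v = (-318 - 617) + 2837 = -935 + 2837 = 1902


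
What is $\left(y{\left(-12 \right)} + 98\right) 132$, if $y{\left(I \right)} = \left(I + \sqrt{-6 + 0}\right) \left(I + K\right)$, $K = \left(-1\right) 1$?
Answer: $33528 - 1716 i \sqrt{6} \approx 33528.0 - 4203.3 i$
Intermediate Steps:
$K = -1$
$y{\left(I \right)} = \left(-1 + I\right) \left(I + i \sqrt{6}\right)$ ($y{\left(I \right)} = \left(I + \sqrt{-6 + 0}\right) \left(I - 1\right) = \left(I + \sqrt{-6}\right) \left(-1 + I\right) = \left(I + i \sqrt{6}\right) \left(-1 + I\right) = \left(-1 + I\right) \left(I + i \sqrt{6}\right)$)
$\left(y{\left(-12 \right)} + 98\right) 132 = \left(\left(\left(-12\right)^{2} - -12 - i \sqrt{6} + i \left(-12\right) \sqrt{6}\right) + 98\right) 132 = \left(\left(144 + 12 - i \sqrt{6} - 12 i \sqrt{6}\right) + 98\right) 132 = \left(\left(156 - 13 i \sqrt{6}\right) + 98\right) 132 = \left(254 - 13 i \sqrt{6}\right) 132 = 33528 - 1716 i \sqrt{6}$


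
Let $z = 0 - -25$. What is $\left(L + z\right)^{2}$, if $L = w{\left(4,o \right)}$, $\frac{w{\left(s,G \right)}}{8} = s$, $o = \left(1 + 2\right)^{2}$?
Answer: $3249$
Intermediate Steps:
$o = 9$ ($o = 3^{2} = 9$)
$w{\left(s,G \right)} = 8 s$
$z = 25$ ($z = 0 + 25 = 25$)
$L = 32$ ($L = 8 \cdot 4 = 32$)
$\left(L + z\right)^{2} = \left(32 + 25\right)^{2} = 57^{2} = 3249$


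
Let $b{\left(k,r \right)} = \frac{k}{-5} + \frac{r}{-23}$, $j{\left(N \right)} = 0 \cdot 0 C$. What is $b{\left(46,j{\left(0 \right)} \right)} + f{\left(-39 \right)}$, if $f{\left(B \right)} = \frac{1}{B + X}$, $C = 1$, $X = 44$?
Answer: $-9$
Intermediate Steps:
$j{\left(N \right)} = 0$ ($j{\left(N \right)} = 0 \cdot 0 \cdot 1 = 0 \cdot 1 = 0$)
$f{\left(B \right)} = \frac{1}{44 + B}$ ($f{\left(B \right)} = \frac{1}{B + 44} = \frac{1}{44 + B}$)
$b{\left(k,r \right)} = - \frac{k}{5} - \frac{r}{23}$ ($b{\left(k,r \right)} = k \left(- \frac{1}{5}\right) + r \left(- \frac{1}{23}\right) = - \frac{k}{5} - \frac{r}{23}$)
$b{\left(46,j{\left(0 \right)} \right)} + f{\left(-39 \right)} = \left(\left(- \frac{1}{5}\right) 46 - 0\right) + \frac{1}{44 - 39} = \left(- \frac{46}{5} + 0\right) + \frac{1}{5} = - \frac{46}{5} + \frac{1}{5} = -9$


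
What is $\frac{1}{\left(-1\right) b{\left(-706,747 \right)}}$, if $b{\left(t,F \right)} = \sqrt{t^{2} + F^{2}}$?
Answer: $- \frac{\sqrt{1056445}}{1056445} \approx -0.00097292$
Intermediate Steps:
$b{\left(t,F \right)} = \sqrt{F^{2} + t^{2}}$
$\frac{1}{\left(-1\right) b{\left(-706,747 \right)}} = \frac{1}{\left(-1\right) \sqrt{747^{2} + \left(-706\right)^{2}}} = \frac{1}{\left(-1\right) \sqrt{558009 + 498436}} = \frac{1}{\left(-1\right) \sqrt{1056445}} = - \frac{\sqrt{1056445}}{1056445}$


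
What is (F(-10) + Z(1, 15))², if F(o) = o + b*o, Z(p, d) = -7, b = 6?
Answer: 5929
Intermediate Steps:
F(o) = 7*o (F(o) = o + 6*o = 7*o)
(F(-10) + Z(1, 15))² = (7*(-10) - 7)² = (-70 - 7)² = (-77)² = 5929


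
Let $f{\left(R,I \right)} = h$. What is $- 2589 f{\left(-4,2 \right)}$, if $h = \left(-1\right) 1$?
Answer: $2589$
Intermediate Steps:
$h = -1$
$f{\left(R,I \right)} = -1$
$- 2589 f{\left(-4,2 \right)} = \left(-2589\right) \left(-1\right) = 2589$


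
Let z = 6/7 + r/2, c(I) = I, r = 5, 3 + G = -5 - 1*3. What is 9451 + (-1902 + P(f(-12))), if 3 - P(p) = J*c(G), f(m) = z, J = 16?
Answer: 7728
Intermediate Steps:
G = -11 (G = -3 + (-5 - 1*3) = -3 + (-5 - 3) = -3 - 8 = -11)
z = 47/14 (z = 6/7 + 5/2 = 47/14 ≈ 3.3571)
f(m) = 47/14
P(p) = 179 (P(p) = 3 - 16*(-11) = 3 - 1*(-176) = 3 + 176 = 179)
9451 + (-1902 + P(f(-12))) = 9451 + (-1902 + 179) = 9451 - 1723 = 7728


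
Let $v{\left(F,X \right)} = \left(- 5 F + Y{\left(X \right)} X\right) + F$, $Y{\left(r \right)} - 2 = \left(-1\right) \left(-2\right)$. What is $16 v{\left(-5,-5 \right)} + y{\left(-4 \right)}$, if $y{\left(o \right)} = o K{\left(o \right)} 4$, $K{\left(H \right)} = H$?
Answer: $64$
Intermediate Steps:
$Y{\left(r \right)} = 4$ ($Y{\left(r \right)} = 2 - -2 = 2 + 2 = 4$)
$y{\left(o \right)} = 4 o^{2}$ ($y{\left(o \right)} = o o 4 = o^{2} \cdot 4 = 4 o^{2}$)
$v{\left(F,X \right)} = - 4 F + 4 X$ ($v{\left(F,X \right)} = \left(- 5 F + 4 X\right) + F = - 4 F + 4 X$)
$16 v{\left(-5,-5 \right)} + y{\left(-4 \right)} = 16 \left(\left(-4\right) \left(-5\right) + 4 \left(-5\right)\right) + 4 \left(-4\right)^{2} = 16 \left(20 - 20\right) + 4 \cdot 16 = 16 \cdot 0 + 64 = 0 + 64 = 64$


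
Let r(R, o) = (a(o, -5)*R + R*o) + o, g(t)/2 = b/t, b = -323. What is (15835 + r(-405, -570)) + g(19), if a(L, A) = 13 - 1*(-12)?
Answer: 235956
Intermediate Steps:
a(L, A) = 25 (a(L, A) = 13 + 12 = 25)
g(t) = -646/t (g(t) = 2*(-323/t) = -646/t)
r(R, o) = o + 25*R + R*o (r(R, o) = (25*R + R*o) + o = o + 25*R + R*o)
(15835 + r(-405, -570)) + g(19) = (15835 + (-570 + 25*(-405) - 405*(-570))) - 646/19 = (15835 + (-570 - 10125 + 230850)) - 646*1/19 = (15835 + 220155) - 34 = 235990 - 34 = 235956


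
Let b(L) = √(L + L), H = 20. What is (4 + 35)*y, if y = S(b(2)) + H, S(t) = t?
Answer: 858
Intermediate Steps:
b(L) = √2*√L (b(L) = √(2*L) = √2*√L)
y = 22 (y = √2*√2 + 20 = 2 + 20 = 22)
(4 + 35)*y = (4 + 35)*22 = 39*22 = 858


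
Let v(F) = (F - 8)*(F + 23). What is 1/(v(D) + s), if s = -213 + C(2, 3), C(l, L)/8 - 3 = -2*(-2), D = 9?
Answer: -1/125 ≈ -0.0080000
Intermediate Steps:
C(l, L) = 56 (C(l, L) = 24 + 8*(-2*(-2)) = 24 + 8*4 = 24 + 32 = 56)
v(F) = (-8 + F)*(23 + F)
s = -157 (s = -213 + 56 = -157)
1/(v(D) + s) = 1/((-184 + 9² + 15*9) - 157) = 1/((-184 + 81 + 135) - 157) = 1/(32 - 157) = 1/(-125) = -1/125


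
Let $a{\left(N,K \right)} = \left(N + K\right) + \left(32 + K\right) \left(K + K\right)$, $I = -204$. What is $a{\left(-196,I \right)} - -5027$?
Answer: $74803$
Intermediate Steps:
$a{\left(N,K \right)} = K + N + 2 K \left(32 + K\right)$ ($a{\left(N,K \right)} = \left(K + N\right) + \left(32 + K\right) 2 K = \left(K + N\right) + 2 K \left(32 + K\right) = K + N + 2 K \left(32 + K\right)$)
$a{\left(-196,I \right)} - -5027 = \left(-196 + 2 \left(-204\right)^{2} + 65 \left(-204\right)\right) - -5027 = \left(-196 + 2 \cdot 41616 - 13260\right) + 5027 = \left(-196 + 83232 - 13260\right) + 5027 = 69776 + 5027 = 74803$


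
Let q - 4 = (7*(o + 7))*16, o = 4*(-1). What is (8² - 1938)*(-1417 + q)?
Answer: 2018298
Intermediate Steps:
o = -4
q = 340 (q = 4 + (7*(-4 + 7))*16 = 4 + (7*3)*16 = 4 + 21*16 = 4 + 336 = 340)
(8² - 1938)*(-1417 + q) = (8² - 1938)*(-1417 + 340) = (64 - 1938)*(-1077) = -1874*(-1077) = 2018298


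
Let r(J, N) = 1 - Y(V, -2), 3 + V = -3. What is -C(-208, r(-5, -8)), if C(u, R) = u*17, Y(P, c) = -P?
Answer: 3536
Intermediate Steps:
V = -6 (V = -3 - 3 = -6)
r(J, N) = -5 (r(J, N) = 1 - (-1)*(-6) = 1 - 1*6 = 1 - 6 = -5)
C(u, R) = 17*u
-C(-208, r(-5, -8)) = -17*(-208) = -1*(-3536) = 3536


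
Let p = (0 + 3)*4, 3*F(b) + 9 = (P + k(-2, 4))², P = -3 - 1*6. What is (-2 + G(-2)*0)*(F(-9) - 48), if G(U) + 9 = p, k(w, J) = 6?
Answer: 96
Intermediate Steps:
P = -9 (P = -3 - 6 = -9)
F(b) = 0 (F(b) = -3 + (-9 + 6)²/3 = -3 + (⅓)*(-3)² = -3 + (⅓)*9 = -3 + 3 = 0)
p = 12 (p = 3*4 = 12)
G(U) = 3 (G(U) = -9 + 12 = 3)
(-2 + G(-2)*0)*(F(-9) - 48) = (-2 + 3*0)*(0 - 48) = (-2 + 0)*(-48) = -2*(-48) = 96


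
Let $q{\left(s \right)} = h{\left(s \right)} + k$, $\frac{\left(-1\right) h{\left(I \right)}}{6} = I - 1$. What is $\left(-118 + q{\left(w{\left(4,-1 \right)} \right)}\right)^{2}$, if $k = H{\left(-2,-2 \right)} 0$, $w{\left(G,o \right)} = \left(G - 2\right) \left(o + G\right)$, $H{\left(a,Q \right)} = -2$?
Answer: $21904$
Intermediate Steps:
$h{\left(I \right)} = 6 - 6 I$ ($h{\left(I \right)} = - 6 \left(I - 1\right) = - 6 \left(-1 + I\right) = 6 - 6 I$)
$w{\left(G,o \right)} = \left(-2 + G\right) \left(G + o\right)$
$k = 0$ ($k = \left(-2\right) 0 = 0$)
$q{\left(s \right)} = 6 - 6 s$ ($q{\left(s \right)} = \left(6 - 6 s\right) + 0 = 6 - 6 s$)
$\left(-118 + q{\left(w{\left(4,-1 \right)} \right)}\right)^{2} = \left(-118 + \left(6 - 6 \left(4^{2} - 8 - -2 + 4 \left(-1\right)\right)\right)\right)^{2} = \left(-118 + \left(6 - 6 \left(16 - 8 + 2 - 4\right)\right)\right)^{2} = \left(-118 + \left(6 - 36\right)\right)^{2} = \left(-118 - 30\right)^{2} = \left(-148\right)^{2} = 21904$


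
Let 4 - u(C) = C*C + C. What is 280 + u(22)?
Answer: -222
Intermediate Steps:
u(C) = 4 - C - C**2 (u(C) = 4 - (C*C + C) = 4 - (C**2 + C) = 4 - (C + C**2) = 4 + (-C - C**2) = 4 - C - C**2)
280 + u(22) = 280 + (4 - 1*22 - 1*22**2) = 280 + (4 - 22 - 1*484) = 280 + (4 - 22 - 484) = 280 - 502 = -222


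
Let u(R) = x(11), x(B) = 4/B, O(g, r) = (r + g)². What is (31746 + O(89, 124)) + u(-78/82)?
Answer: 848269/11 ≈ 77115.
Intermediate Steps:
O(g, r) = (g + r)²
u(R) = 4/11
(31746 + O(89, 124)) + u(-78/82) = (31746 + (89 + 124)²) + 4/11 = (31746 + 213²) + 4/11 = (31746 + 45369) + 4/11 = 77115 + 4/11 = 848269/11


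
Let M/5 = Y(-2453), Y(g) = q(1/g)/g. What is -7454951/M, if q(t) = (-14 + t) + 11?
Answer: -44857998251759/36800 ≈ -1.2190e+9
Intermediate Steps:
q(t) = -3 + t
Y(g) = (-3 + 1/g)/g
M = 36800/6017209 (M = 5*((1 - 3*(-2453))/(-2453)²) = 5*((1 + 7359)/6017209) = 5*((1/6017209)*7360) = 5*(7360/6017209) = 36800/6017209 ≈ 0.0061158)
-7454951/M = -7454951/36800/6017209 = -7454951*6017209/36800 = -44857998251759/36800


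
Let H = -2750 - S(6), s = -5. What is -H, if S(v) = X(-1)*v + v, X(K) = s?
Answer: 2726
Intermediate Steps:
X(K) = -5
S(v) = -4*v (S(v) = -5*v + v = -4*v)
H = -2726 (H = -2750 - (-4)*6 = -2750 - 1*(-24) = -2750 + 24 = -2726)
-H = -1*(-2726) = 2726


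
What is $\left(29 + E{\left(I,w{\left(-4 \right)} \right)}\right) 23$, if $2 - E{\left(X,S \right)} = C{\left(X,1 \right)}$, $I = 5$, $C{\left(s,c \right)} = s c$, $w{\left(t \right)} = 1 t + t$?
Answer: $598$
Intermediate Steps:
$w{\left(t \right)} = 2 t$ ($w{\left(t \right)} = t + t = 2 t$)
$C{\left(s,c \right)} = c s$
$E{\left(X,S \right)} = 2 - X$ ($E{\left(X,S \right)} = 2 - 1 X = 2 - X$)
$\left(29 + E{\left(I,w{\left(-4 \right)} \right)}\right) 23 = \left(29 + \left(2 - 5\right)\right) 23 = \left(29 - 3\right) 23 = 26 \cdot 23 = 598$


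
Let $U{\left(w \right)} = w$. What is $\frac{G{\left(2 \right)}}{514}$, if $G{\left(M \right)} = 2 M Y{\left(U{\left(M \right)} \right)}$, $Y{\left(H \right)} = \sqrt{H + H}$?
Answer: $\frac{4}{257} \approx 0.015564$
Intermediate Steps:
$Y{\left(H \right)} = \sqrt{2} \sqrt{H}$ ($Y{\left(H \right)} = \sqrt{2 H} = \sqrt{2} \sqrt{H}$)
$G{\left(M \right)} = 2 \sqrt{2} M^{\frac{3}{2}}$ ($G{\left(M \right)} = 2 M \sqrt{2} \sqrt{M} = 2 \sqrt{2} M^{\frac{3}{2}}$)
$\frac{G{\left(2 \right)}}{514} = \frac{2 \sqrt{2} \cdot 2^{\frac{3}{2}}}{514} = 2 \sqrt{2} \cdot 2 \sqrt{2} \cdot \frac{1}{514} = 8 \cdot \frac{1}{514} = \frac{4}{257}$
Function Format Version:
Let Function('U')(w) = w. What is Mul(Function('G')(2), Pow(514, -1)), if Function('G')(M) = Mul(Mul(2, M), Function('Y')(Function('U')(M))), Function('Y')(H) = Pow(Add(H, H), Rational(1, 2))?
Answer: Rational(4, 257) ≈ 0.015564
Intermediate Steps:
Function('Y')(H) = Mul(Pow(2, Rational(1, 2)), Pow(H, Rational(1, 2))) (Function('Y')(H) = Pow(Mul(2, H), Rational(1, 2)) = Mul(Pow(2, Rational(1, 2)), Pow(H, Rational(1, 2))))
Function('G')(M) = Mul(2, Pow(2, Rational(1, 2)), Pow(M, Rational(3, 2))) (Function('G')(M) = Mul(Mul(2, M), Mul(Pow(2, Rational(1, 2)), Pow(M, Rational(1, 2)))) = Mul(2, Pow(2, Rational(1, 2)), Pow(M, Rational(3, 2))))
Mul(Function('G')(2), Pow(514, -1)) = Mul(Mul(2, Pow(2, Rational(1, 2)), Pow(2, Rational(3, 2))), Pow(514, -1)) = Mul(Mul(2, Pow(2, Rational(1, 2)), Mul(2, Pow(2, Rational(1, 2)))), Rational(1, 514)) = Mul(8, Rational(1, 514)) = Rational(4, 257)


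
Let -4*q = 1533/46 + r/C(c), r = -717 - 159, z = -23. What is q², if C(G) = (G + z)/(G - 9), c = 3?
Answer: 2785622841/846400 ≈ 3291.1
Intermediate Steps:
r = -876
C(G) = (-23 + G)/(-9 + G) (C(G) = (G - 23)/(G - 9) = (-23 + G)/(-9 + G))
q = 52779/920 (q = -(1533/46 - 876*(-9 + 3)/(-23 + 3))/4 = -(1533*(1/46) - 876/(-20/(-6)))/4 = -(1533/46 - 876/((-⅙*(-20))))/4 = -(1533/46 - 876/10/3)/4 = -(1533/46 - 876*3/10)/4 = -(1533/46 - 1314/5)/4 = -¼*(-52779/230) = 52779/920 ≈ 57.368)
q² = (52779/920)² = 2785622841/846400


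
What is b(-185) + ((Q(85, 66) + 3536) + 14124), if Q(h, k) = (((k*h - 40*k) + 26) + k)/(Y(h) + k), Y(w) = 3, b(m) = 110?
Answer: 1229192/69 ≈ 17814.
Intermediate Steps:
Q(h, k) = (26 - 39*k + h*k)/(3 + k) (Q(h, k) = (((k*h - 40*k) + 26) + k)/(3 + k) = (((h*k - 40*k) + 26) + k)/(3 + k) = (((-40*k + h*k) + 26) + k)/(3 + k) = ((26 - 40*k + h*k) + k)/(3 + k) = (26 - 39*k + h*k)/(3 + k))
b(-185) + ((Q(85, 66) + 3536) + 14124) = 110 + (((26 - 39*66 + 85*66)/(3 + 66) + 3536) + 14124) = 110 + (((26 - 2574 + 5610)/69 + 3536) + 14124) = 110 + (((1/69)*3062 + 3536) + 14124) = 110 + ((3062/69 + 3536) + 14124) = 110 + (247046/69 + 14124) = 110 + 1221602/69 = 1229192/69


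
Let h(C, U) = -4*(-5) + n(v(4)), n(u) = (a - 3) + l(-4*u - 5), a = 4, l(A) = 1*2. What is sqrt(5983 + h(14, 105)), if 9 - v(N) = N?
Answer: sqrt(6006) ≈ 77.498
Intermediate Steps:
l(A) = 2
v(N) = 9 - N
n(u) = 3 (n(u) = (4 - 3) + 2 = 1 + 2 = 3)
h(C, U) = 23 (h(C, U) = -4*(-5) + 3 = 20 + 3 = 23)
sqrt(5983 + h(14, 105)) = sqrt(5983 + 23) = sqrt(6006)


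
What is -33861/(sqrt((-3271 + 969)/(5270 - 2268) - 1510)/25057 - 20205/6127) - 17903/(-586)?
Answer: 193487087265011555028722081/18787673915746642372207 + 116787414484711421*I*sqrt(28130241)/128243507957314964998 ≈ 10299.0 + 4.83*I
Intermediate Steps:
-33861/(sqrt((-3271 + 969)/(5270 - 2268) - 1510)/25057 - 20205/6127) - 17903/(-586) = -33861/(sqrt(-2302/3002 - 1510)*(1/25057) - 20205*1/6127) - 17903*(-1/586) = -33861/(sqrt(-2302*1/3002 - 1510)*(1/25057) - 20205/6127) + 17903/586 = -33861/(sqrt(-1151/1501 - 1510)*(1/25057) - 20205/6127) + 17903/586 = -33861/(sqrt(-2267661/1501)*(1/25057) - 20205/6127) + 17903/586 = -33861/((11*I*sqrt(28130241)/1501)*(1/25057) - 20205/6127) + 17903/586 = -33861/(11*I*sqrt(28130241)/37610557 - 20205/6127) + 17903/586 = -33861/(-20205/6127 + 11*I*sqrt(28130241)/37610557) + 17903/586 = 17903/586 - 33861/(-20205/6127 + 11*I*sqrt(28130241)/37610557)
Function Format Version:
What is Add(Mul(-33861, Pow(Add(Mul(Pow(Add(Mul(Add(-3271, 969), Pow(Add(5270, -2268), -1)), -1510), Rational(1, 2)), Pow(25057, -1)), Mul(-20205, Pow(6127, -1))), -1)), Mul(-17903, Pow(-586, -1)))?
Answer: Add(Rational(193487087265011555028722081, 18787673915746642372207), Mul(Rational(116787414484711421, 128243507957314964998), I, Pow(28130241, Rational(1, 2)))) ≈ Add(10299., Mul(4.8300, I))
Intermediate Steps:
Add(Mul(-33861, Pow(Add(Mul(Pow(Add(Mul(Add(-3271, 969), Pow(Add(5270, -2268), -1)), -1510), Rational(1, 2)), Pow(25057, -1)), Mul(-20205, Pow(6127, -1))), -1)), Mul(-17903, Pow(-586, -1))) = Add(Mul(-33861, Pow(Add(Mul(Pow(Add(Mul(-2302, Pow(3002, -1)), -1510), Rational(1, 2)), Rational(1, 25057)), Mul(-20205, Rational(1, 6127))), -1)), Mul(-17903, Rational(-1, 586))) = Add(Mul(-33861, Pow(Add(Mul(Pow(Add(Mul(-2302, Rational(1, 3002)), -1510), Rational(1, 2)), Rational(1, 25057)), Rational(-20205, 6127)), -1)), Rational(17903, 586)) = Add(Mul(-33861, Pow(Add(Mul(Pow(Add(Rational(-1151, 1501), -1510), Rational(1, 2)), Rational(1, 25057)), Rational(-20205, 6127)), -1)), Rational(17903, 586)) = Add(Mul(-33861, Pow(Add(Mul(Pow(Rational(-2267661, 1501), Rational(1, 2)), Rational(1, 25057)), Rational(-20205, 6127)), -1)), Rational(17903, 586)) = Add(Mul(-33861, Pow(Add(Mul(Mul(Rational(11, 1501), I, Pow(28130241, Rational(1, 2))), Rational(1, 25057)), Rational(-20205, 6127)), -1)), Rational(17903, 586)) = Add(Mul(-33861, Pow(Add(Mul(Rational(11, 37610557), I, Pow(28130241, Rational(1, 2))), Rational(-20205, 6127)), -1)), Rational(17903, 586)) = Add(Mul(-33861, Pow(Add(Rational(-20205, 6127), Mul(Rational(11, 37610557), I, Pow(28130241, Rational(1, 2)))), -1)), Rational(17903, 586)) = Add(Rational(17903, 586), Mul(-33861, Pow(Add(Rational(-20205, 6127), Mul(Rational(11, 37610557), I, Pow(28130241, Rational(1, 2)))), -1)))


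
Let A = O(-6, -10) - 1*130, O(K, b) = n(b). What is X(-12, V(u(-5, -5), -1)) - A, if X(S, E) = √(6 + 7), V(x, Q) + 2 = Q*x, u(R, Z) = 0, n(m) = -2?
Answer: 132 + √13 ≈ 135.61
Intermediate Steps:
O(K, b) = -2
V(x, Q) = -2 + Q*x
X(S, E) = √13
A = -132 (A = -2 - 1*130 = -2 - 130 = -132)
X(-12, V(u(-5, -5), -1)) - A = √13 - 1*(-132) = √13 + 132 = 132 + √13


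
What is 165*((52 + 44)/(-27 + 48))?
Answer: 5280/7 ≈ 754.29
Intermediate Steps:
165*((52 + 44)/(-27 + 48)) = 165*(96/21) = 165*(96*(1/21)) = 165*(32/7) = 5280/7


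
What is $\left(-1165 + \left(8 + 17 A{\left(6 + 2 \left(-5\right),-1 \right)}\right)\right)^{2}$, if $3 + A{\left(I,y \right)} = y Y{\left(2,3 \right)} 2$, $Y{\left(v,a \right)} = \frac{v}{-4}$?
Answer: $1418481$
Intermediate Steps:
$Y{\left(v,a \right)} = - \frac{v}{4}$ ($Y{\left(v,a \right)} = v \left(- \frac{1}{4}\right) = - \frac{v}{4}$)
$A{\left(I,y \right)} = -3 - y$ ($A{\left(I,y \right)} = -3 + y \left(\left(- \frac{1}{4}\right) 2\right) 2 = -3 + y \left(- \frac{1}{2}\right) 2 = -3 + - \frac{y}{2} \cdot 2 = -3 - y$)
$\left(-1165 + \left(8 + 17 A{\left(6 + 2 \left(-5\right),-1 \right)}\right)\right)^{2} = \left(-1165 + \left(8 + 17 \left(-3 - -1\right)\right)\right)^{2} = \left(-1165 + \left(8 + 17 \left(-3 + 1\right)\right)\right)^{2} = \left(-1165 + \left(8 + 17 \left(-2\right)\right)\right)^{2} = \left(-1165 + \left(8 - 34\right)\right)^{2} = \left(-1165 - 26\right)^{2} = \left(-1191\right)^{2} = 1418481$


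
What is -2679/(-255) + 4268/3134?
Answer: 1580721/133195 ≈ 11.868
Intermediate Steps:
-2679/(-255) + 4268/3134 = -2679*(-1/255) + 4268*(1/3134) = 893/85 + 2134/1567 = 1580721/133195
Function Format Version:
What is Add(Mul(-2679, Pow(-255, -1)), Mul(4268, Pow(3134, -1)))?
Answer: Rational(1580721, 133195) ≈ 11.868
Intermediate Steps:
Add(Mul(-2679, Pow(-255, -1)), Mul(4268, Pow(3134, -1))) = Add(Mul(-2679, Rational(-1, 255)), Mul(4268, Rational(1, 3134))) = Add(Rational(893, 85), Rational(2134, 1567)) = Rational(1580721, 133195)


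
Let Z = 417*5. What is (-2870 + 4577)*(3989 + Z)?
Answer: 10368318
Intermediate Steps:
Z = 2085
(-2870 + 4577)*(3989 + Z) = (-2870 + 4577)*(3989 + 2085) = 1707*6074 = 10368318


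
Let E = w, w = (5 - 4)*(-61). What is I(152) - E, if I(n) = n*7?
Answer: 1125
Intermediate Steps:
w = -61 (w = 1*(-61) = -61)
E = -61
I(n) = 7*n
I(152) - E = 7*152 - 1*(-61) = 1064 + 61 = 1125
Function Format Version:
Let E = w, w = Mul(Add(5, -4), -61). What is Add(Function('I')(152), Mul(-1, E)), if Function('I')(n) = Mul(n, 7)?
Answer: 1125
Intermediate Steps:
w = -61 (w = Mul(1, -61) = -61)
E = -61
Function('I')(n) = Mul(7, n)
Add(Function('I')(152), Mul(-1, E)) = Add(Mul(7, 152), Mul(-1, -61)) = Add(1064, 61) = 1125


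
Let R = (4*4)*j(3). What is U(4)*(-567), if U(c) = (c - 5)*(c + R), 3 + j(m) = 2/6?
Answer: -21924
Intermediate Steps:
j(m) = -8/3 (j(m) = -3 + 2/6 = -3 + 2*(⅙) = -3 + ⅓ = -8/3)
R = -128/3 (R = (4*4)*(-8/3) = 16*(-8/3) = -128/3 ≈ -42.667)
U(c) = (-5 + c)*(-128/3 + c) (U(c) = (c - 5)*(c - 128/3) = (-5 + c)*(-128/3 + c))
U(4)*(-567) = (640/3 + 4² - 143/3*4)*(-567) = (640/3 + 16 - 572/3)*(-567) = (116/3)*(-567) = -21924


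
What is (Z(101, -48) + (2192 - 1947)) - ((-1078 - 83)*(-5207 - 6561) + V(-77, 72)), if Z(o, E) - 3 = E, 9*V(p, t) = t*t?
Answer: -13663024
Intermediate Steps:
V(p, t) = t**2/9 (V(p, t) = (t*t)/9 = t**2/9)
Z(o, E) = 3 + E
(Z(101, -48) + (2192 - 1947)) - ((-1078 - 83)*(-5207 - 6561) + V(-77, 72)) = ((3 - 48) + (2192 - 1947)) - ((-1078 - 83)*(-5207 - 6561) + (1/9)*72**2) = (-45 + 245) - (-1161*(-11768) + (1/9)*5184) = 200 - (13662648 + 576) = 200 - 1*13663224 = 200 - 13663224 = -13663024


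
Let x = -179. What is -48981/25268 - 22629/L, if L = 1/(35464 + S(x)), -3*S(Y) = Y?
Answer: -20312062208185/25268 ≈ -8.0386e+8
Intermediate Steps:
S(Y) = -Y/3
L = 3/106571 (L = 1/(35464 - 1/3*(-179)) = 1/(35464 + 179/3) = 1/(106571/3) = 3/106571 ≈ 2.8150e-5)
-48981/25268 - 22629/L = -48981/25268 - 22629/3/106571 = -48981*1/25268 - 22629*106571/3 = -48981/25268 - 803865053 = -20312062208185/25268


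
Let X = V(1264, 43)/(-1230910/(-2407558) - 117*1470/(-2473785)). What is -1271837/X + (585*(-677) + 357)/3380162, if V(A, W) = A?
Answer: -1045965336170870323447/1789467037072165232 ≈ -584.51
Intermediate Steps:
X = 1058805487472/486509507 (X = 1264/(-1230910/(-2407558) - 117*1470/(-2473785)) = 1264/(-1230910*(-1/2407558) - 171990*(-1/2473785)) = 1264/(615455/1203779 + 3822/54973) = 1264/(38434251053/66175342967) = 1264*(66175342967/38434251053) = 1058805487472/486509507 ≈ 2176.3)
-1271837/X + (585*(-677) + 357)/3380162 = -1271837/1058805487472/486509507 + (585*(-677) + 357)/3380162 = -1271837*486509507/1058805487472 + (-396045 + 357)*(1/3380162) = -618760791854359/1058805487472 - 395688*1/3380162 = -618760791854359/1058805487472 - 197844/1690081 = -1045965336170870323447/1789467037072165232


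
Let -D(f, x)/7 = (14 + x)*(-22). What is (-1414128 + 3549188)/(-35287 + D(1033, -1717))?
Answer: -2135060/297549 ≈ -7.1755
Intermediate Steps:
D(f, x) = 2156 + 154*x (D(f, x) = -7*(14 + x)*(-22) = -7*(-308 - 22*x) = 2156 + 154*x)
(-1414128 + 3549188)/(-35287 + D(1033, -1717)) = (-1414128 + 3549188)/(-35287 + (2156 + 154*(-1717))) = 2135060/(-35287 + (2156 - 264418)) = 2135060/(-35287 - 262262) = 2135060/(-297549) = 2135060*(-1/297549) = -2135060/297549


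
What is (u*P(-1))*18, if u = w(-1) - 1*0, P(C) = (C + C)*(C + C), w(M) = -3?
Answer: -216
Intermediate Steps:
P(C) = 4*C² (P(C) = (2*C)*(2*C) = 4*C²)
u = -3 (u = -3 - 1*0 = -3 + 0 = -3)
(u*P(-1))*18 = -12*(-1)²*18 = -12*18 = -216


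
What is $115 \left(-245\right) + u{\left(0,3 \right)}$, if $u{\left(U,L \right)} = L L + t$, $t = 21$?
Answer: $-28145$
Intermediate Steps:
$u{\left(U,L \right)} = 21 + L^{2}$ ($u{\left(U,L \right)} = L L + 21 = L^{2} + 21 = 21 + L^{2}$)
$115 \left(-245\right) + u{\left(0,3 \right)} = 115 \left(-245\right) + \left(21 + 3^{2}\right) = -28175 + \left(21 + 9\right) = -28175 + 30 = -28145$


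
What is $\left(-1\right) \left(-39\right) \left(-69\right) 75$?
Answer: $-201825$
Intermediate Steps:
$\left(-1\right) \left(-39\right) \left(-69\right) 75 = 39 \left(-69\right) 75 = \left(-2691\right) 75 = -201825$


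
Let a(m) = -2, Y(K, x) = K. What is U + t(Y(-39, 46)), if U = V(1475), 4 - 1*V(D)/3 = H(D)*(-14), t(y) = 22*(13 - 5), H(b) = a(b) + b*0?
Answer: 104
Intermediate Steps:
H(b) = -2 (H(b) = -2 + b*0 = -2 + 0 = -2)
t(y) = 176 (t(y) = 22*8 = 176)
V(D) = -72 (V(D) = 12 - (-6)*(-14) = 12 - 3*28 = 12 - 84 = -72)
U = -72
U + t(Y(-39, 46)) = -72 + 176 = 104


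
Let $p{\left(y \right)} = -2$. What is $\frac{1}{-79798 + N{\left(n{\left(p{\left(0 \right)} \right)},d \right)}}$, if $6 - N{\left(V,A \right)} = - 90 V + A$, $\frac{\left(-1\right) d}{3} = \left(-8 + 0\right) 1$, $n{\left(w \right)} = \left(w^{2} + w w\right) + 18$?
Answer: $- \frac{1}{77476} \approx -1.2907 \cdot 10^{-5}$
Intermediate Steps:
$n{\left(w \right)} = 18 + 2 w^{2}$ ($n{\left(w \right)} = \left(w^{2} + w^{2}\right) + 18 = 2 w^{2} + 18 = 18 + 2 w^{2}$)
$d = 24$ ($d = - 3 \left(-8 + 0\right) 1 = - 3 \left(\left(-8\right) 1\right) = \left(-3\right) \left(-8\right) = 24$)
$N{\left(V,A \right)} = 6 - A + 90 V$ ($N{\left(V,A \right)} = 6 - \left(- 90 V + A\right) = 6 - \left(A - 90 V\right) = 6 - A + 90 V$)
$\frac{1}{-79798 + N{\left(n{\left(p{\left(0 \right)} \right)},d \right)}} = \frac{1}{-79798 + \left(6 - 24 + 90 \left(18 + 2 \left(-2\right)^{2}\right)\right)} = \frac{1}{-79798 + \left(6 - 24 + 90 \left(18 + 2 \cdot 4\right)\right)} = \frac{1}{-79798 + \left(6 - 24 + 90 \left(18 + 8\right)\right)} = \frac{1}{-79798 + \left(6 - 24 + 90 \cdot 26\right)} = \frac{1}{-79798 + \left(6 - 24 + 2340\right)} = \frac{1}{-79798 + 2322} = \frac{1}{-77476} = - \frac{1}{77476}$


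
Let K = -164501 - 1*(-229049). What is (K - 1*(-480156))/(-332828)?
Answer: -136176/83207 ≈ -1.6366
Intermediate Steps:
K = 64548 (K = -164501 + 229049 = 64548)
(K - 1*(-480156))/(-332828) = (64548 - 1*(-480156))/(-332828) = (64548 + 480156)*(-1/332828) = 544704*(-1/332828) = -136176/83207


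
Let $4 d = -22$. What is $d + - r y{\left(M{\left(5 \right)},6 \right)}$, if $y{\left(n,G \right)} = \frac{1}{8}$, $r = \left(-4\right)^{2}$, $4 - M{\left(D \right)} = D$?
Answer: $- \frac{15}{2} \approx -7.5$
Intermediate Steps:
$M{\left(D \right)} = 4 - D$
$r = 16$
$y{\left(n,G \right)} = \frac{1}{8}$
$d = - \frac{11}{2}$ ($d = \frac{1}{4} \left(-22\right) = - \frac{11}{2} \approx -5.5$)
$d + - r y{\left(M{\left(5 \right)},6 \right)} = - \frac{11}{2} + \left(-1\right) 16 \cdot \frac{1}{8} = - \frac{11}{2} - 2 = - \frac{15}{2}$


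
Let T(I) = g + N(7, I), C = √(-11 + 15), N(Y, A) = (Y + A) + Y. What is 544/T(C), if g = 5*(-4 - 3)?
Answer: -544/19 ≈ -28.632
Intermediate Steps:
g = -35 (g = 5*(-7) = -35)
N(Y, A) = A + 2*Y (N(Y, A) = (A + Y) + Y = A + 2*Y)
C = 2 (C = √4 = 2)
T(I) = -21 + I (T(I) = -35 + (I + 2*7) = -35 + (I + 14) = -35 + (14 + I) = -21 + I)
544/T(C) = 544/(-21 + 2) = 544/(-19) = 544*(-1/19) = -544/19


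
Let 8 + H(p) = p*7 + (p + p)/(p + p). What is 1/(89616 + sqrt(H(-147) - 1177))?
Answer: 89616/8031029669 - I*sqrt(2213)/8031029669 ≈ 1.1159e-5 - 5.8576e-9*I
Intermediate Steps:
H(p) = -7 + 7*p (H(p) = -8 + (p*7 + (p + p)/(p + p)) = -8 + (7*p + (2*p)/((2*p))) = -8 + (7*p + (2*p)*(1/(2*p))) = -8 + (7*p + 1) = -8 + (1 + 7*p) = -7 + 7*p)
1/(89616 + sqrt(H(-147) - 1177)) = 1/(89616 + sqrt((-7 + 7*(-147)) - 1177)) = 1/(89616 + sqrt((-7 - 1029) - 1177)) = 1/(89616 + sqrt(-1036 - 1177)) = 1/(89616 + sqrt(-2213)) = 1/(89616 + I*sqrt(2213))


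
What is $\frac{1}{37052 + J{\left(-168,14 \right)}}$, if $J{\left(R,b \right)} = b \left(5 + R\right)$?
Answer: $\frac{1}{34770} \approx 2.876 \cdot 10^{-5}$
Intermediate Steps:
$\frac{1}{37052 + J{\left(-168,14 \right)}} = \frac{1}{37052 + 14 \left(5 - 168\right)} = \frac{1}{37052 + 14 \left(-163\right)} = \frac{1}{37052 - 2282} = \frac{1}{34770}$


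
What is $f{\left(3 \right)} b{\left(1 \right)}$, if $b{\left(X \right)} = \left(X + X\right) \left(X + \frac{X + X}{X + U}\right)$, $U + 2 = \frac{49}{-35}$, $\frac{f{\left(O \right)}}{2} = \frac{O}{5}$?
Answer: $\frac{2}{5} \approx 0.4$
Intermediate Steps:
$f{\left(O \right)} = \frac{2 O}{5}$ ($f{\left(O \right)} = 2 \frac{O}{5} = \frac{2 O}{5}$)
$U = - \frac{17}{5}$ ($U = -2 + \frac{49}{-35} = -2 + 49 \left(- \frac{1}{35}\right) = -2 - \frac{7}{5} = - \frac{17}{5} \approx -3.4$)
$b{\left(X \right)} = 2 X \left(X + \frac{2 X}{- \frac{17}{5} + X}\right)$ ($b{\left(X \right)} = \left(X + X\right) \left(X + \frac{X + X}{X - \frac{17}{5}}\right) = 2 X \left(X + \frac{2 X}{- \frac{17}{5} + X}\right)$)
$f{\left(3 \right)} b{\left(1 \right)} = \frac{2}{5} \cdot 3 \frac{1^{2} \left(-14 + 10 \cdot 1\right)}{-17 + 5 \cdot 1} = \frac{6 \cdot 1 \frac{1}{-17 + 5} \left(-14 + 10\right)}{5} = \frac{6 \cdot 1 \frac{1}{-12} \left(-4\right)}{5} = \frac{6 \cdot 1 \left(- \frac{1}{12}\right) \left(-4\right)}{5} = \frac{6}{5} \cdot \frac{1}{3} = \frac{2}{5}$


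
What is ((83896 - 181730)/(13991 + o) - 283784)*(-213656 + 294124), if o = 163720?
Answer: -4058132906408744/177711 ≈ -2.2836e+10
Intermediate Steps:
((83896 - 181730)/(13991 + o) - 283784)*(-213656 + 294124) = ((83896 - 181730)/(13991 + 163720) - 283784)*(-213656 + 294124) = (-97834/177711 - 283784)*80468 = -50431636258/177711*80468 = -4058132906408744/177711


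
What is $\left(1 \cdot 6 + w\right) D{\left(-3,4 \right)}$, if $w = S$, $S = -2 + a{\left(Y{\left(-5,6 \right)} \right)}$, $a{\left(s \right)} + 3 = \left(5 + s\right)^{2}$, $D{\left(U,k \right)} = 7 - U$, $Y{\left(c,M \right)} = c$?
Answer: $10$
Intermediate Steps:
$a{\left(s \right)} = -3 + \left(5 + s\right)^{2}$
$S = -5$ ($S = -2 - \left(3 - \left(5 - 5\right)^{2}\right) = -2 - \left(3 - 0^{2}\right) = -2 + \left(-3 + 0\right) = -2 - 3 = -5$)
$w = -5$
$\left(1 \cdot 6 + w\right) D{\left(-3,4 \right)} = \left(1 \cdot 6 - 5\right) \left(7 - -3\right) = \left(6 - 5\right) \left(7 + 3\right) = 1 \cdot 10 = 10$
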